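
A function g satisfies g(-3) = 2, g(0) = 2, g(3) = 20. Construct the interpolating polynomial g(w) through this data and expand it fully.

g(w) = w^2 + 3w + 2

L_0(w) = w(w - 3) / [18] = (1/18)w^2 - (1/6)w
L_1(w) = (w + 3)(w - 3) / [-9] = -(1/9)w^2 + 1
L_2(w) = (w + 3)w / [18] = (1/18)w^2 + (1/6)w
g(w) = 2·L_0 + 2·L_1 + 20·L_2
  2·L_0(w) = (1/9)w^2 - (1/3)w
  2·L_1(w) = -(2/9)w^2 + 2
  20·L_2(w) = (10/9)w^2 + (10/3)w
Adding term by term: w^2 + 3w + 2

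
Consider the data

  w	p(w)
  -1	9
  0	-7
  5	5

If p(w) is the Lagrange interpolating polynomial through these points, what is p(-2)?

L_0(-2) = (-2)·(-7)/[(-1)·(-6)] = 7/3
L_1(-2) = (-1)·(-7)/[(1)·(-5)] = -7/5
L_2(-2) = (-1)·(-2)/[(6)·(5)] = 1/15
Sum: 9·(7/3) + (-7)·(-7/5) + 5·(1/15) = 467/15

467/15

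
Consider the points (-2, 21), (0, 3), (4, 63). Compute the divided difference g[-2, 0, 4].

4

g[-2,0] = (3 - 21) / (0 - (-2)) = -9
g[0,4] = (63 - 3) / (4 - 0) = 15
g[-2,0,4] = (15 - (-9)) / (4 - (-2)) = 4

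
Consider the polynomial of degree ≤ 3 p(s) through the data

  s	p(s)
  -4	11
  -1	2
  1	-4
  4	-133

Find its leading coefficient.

L_0(s) = (s + 1)(s - 1)(s - 4) / [-120] = -(1/120)s^3 + (1/30)s^2 + (1/120)s - 1/30
L_1(s) = (s + 4)(s - 1)(s - 4) / [30] = (1/30)s^3 - (1/30)s^2 - (8/15)s + 8/15
L_2(s) = (s + 4)(s + 1)(s - 4) / [-30] = -(1/30)s^3 - (1/30)s^2 + (8/15)s + 8/15
L_3(s) = (s + 4)(s + 1)(s - 1) / [120] = (1/120)s^3 + (1/30)s^2 - (1/120)s - 1/30
p(s) = 11·L_0 + 2·L_1 + (-4)·L_2 + (-133)·L_3
Only the coefficient of s^3 is needed; take it from each L_i and combine:
11·(-1/120) + 2·(1/30) + (-4)·(-1/30) + (-133)·(1/120) = -1

-1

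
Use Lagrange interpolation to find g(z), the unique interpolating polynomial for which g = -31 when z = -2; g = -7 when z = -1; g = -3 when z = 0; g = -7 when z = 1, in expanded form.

L_0(z) = (z + 1)z(z - 1) / [-6] = -(1/6)z^3 + (1/6)z
L_1(z) = (z + 2)z(z - 1) / [2] = (1/2)z^3 + (1/2)z^2 - z
L_2(z) = (z + 2)(z + 1)(z - 1) / [-2] = -(1/2)z^3 - z^2 + (1/2)z + 1
L_3(z) = (z + 2)(z + 1)z / [6] = (1/6)z^3 + (1/2)z^2 + (1/3)z
g(z) = (-31)·L_0 + (-7)·L_1 + (-3)·L_2 + (-7)·L_3
  (-31)·L_0(z) = (31/6)z^3 - (31/6)z
  (-7)·L_1(z) = -(7/2)z^3 - (7/2)z^2 + 7z
  (-3)·L_2(z) = (3/2)z^3 + 3z^2 - (3/2)z - 3
  (-7)·L_3(z) = -(7/6)z^3 - (7/2)z^2 - (7/3)z
Adding term by term: 2z^3 - 4z^2 - 2z - 3

g(z) = 2z^3 - 4z^2 - 2z - 3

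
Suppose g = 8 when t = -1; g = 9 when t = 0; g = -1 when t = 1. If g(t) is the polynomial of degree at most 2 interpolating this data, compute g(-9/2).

-657/8

Evaluate each Lagrange basis at t = -9/2:
L_0(-9/2) = (-9/2)·(-11/2)/[(-1)·(-2)] = 99/8
L_1(-9/2) = (-7/2)·(-11/2)/[(1)·(-1)] = -77/4
L_2(-9/2) = (-7/2)·(-9/2)/[(2)·(1)] = 63/8
Sum: 8·(99/8) + 9·(-77/4) + (-1)·(63/8) = -657/8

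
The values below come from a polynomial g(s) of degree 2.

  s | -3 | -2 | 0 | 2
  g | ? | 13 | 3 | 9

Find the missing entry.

24

The 3 known values determine g uniquely (degree ≤ 2).
L_0(-3) = (-3)·(-5)/[(-2)·(-4)] = 15/8
L_1(-3) = (-1)·(-5)/[(2)·(-2)] = -5/4
L_2(-3) = (-1)·(-3)/[(4)·(2)] = 3/8
Sum: 13·(15/8) + 3·(-5/4) + 9·(3/8) = 24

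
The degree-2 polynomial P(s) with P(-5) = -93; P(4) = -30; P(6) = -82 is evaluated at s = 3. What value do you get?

Using Newton's divided-difference form:
P[-5,4] = (-30 - (-93)) / (4 - (-5)) = 7
P[4,6] = (-82 - (-30)) / (6 - 4) = -26
P[-5,4,6] = (-26 - 7) / (6 - (-5)) = -3
P(3) = -93 + 7·(8) + (-3)·(8)·(-1) = -13

-13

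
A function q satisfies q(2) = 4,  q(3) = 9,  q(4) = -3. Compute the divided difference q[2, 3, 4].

-17/2

q[2,3] = (9 - 4) / (3 - 2) = 5
q[3,4] = (-3 - 9) / (4 - 3) = -12
q[2,3,4] = (-12 - 5) / (4 - 2) = -17/2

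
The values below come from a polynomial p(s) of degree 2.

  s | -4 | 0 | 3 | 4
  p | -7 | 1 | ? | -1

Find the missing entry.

7/16

The 3 known values determine p uniquely (degree ≤ 2).
L_0(3) = (3)·(-1)/[(-4)·(-8)] = -3/32
L_1(3) = (7)·(-1)/[(4)·(-4)] = 7/16
L_2(3) = (7)·(3)/[(8)·(4)] = 21/32
Sum: (-7)·(-3/32) + 1·(7/16) + (-1)·(21/32) = 7/16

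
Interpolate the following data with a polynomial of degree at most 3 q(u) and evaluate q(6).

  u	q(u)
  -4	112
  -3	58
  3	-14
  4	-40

Evaluate each Lagrange basis at u = 6:
L_0(6) = (9)·(3)·(2)/[(-1)·(-7)·(-8)] = -27/28
L_1(6) = (10)·(3)·(2)/[(1)·(-6)·(-7)] = 10/7
L_2(6) = (10)·(9)·(2)/[(7)·(6)·(-1)] = -30/7
L_3(6) = (10)·(9)·(3)/[(8)·(7)·(1)] = 135/28
Sum: 112·(-27/28) + 58·(10/7) + (-14)·(-30/7) + (-40)·(135/28) = -158

-158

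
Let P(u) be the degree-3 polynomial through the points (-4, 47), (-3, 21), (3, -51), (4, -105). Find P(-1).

Evaluate each Lagrange basis at u = -1:
L_0(-1) = (2)·(-4)·(-5)/[(-1)·(-7)·(-8)] = -5/7
L_1(-1) = (3)·(-4)·(-5)/[(1)·(-6)·(-7)] = 10/7
L_2(-1) = (3)·(2)·(-5)/[(7)·(6)·(-1)] = 5/7
L_3(-1) = (3)·(2)·(-4)/[(8)·(7)·(1)] = -3/7
Sum: 47·(-5/7) + 21·(10/7) + (-51)·(5/7) + (-105)·(-3/7) = 5

5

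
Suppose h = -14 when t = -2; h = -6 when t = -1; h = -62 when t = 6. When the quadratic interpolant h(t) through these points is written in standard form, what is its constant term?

-2

Build the Lagrange basis polynomials:
L_0(t) = (t + 1)(t - 6) / [8] = (1/8)t^2 - (5/8)t - 3/4
L_1(t) = (t + 2)(t - 6) / [-7] = -(1/7)t^2 + (4/7)t + 12/7
L_2(t) = (t + 2)(t + 1) / [56] = (1/56)t^2 + (3/56)t + 1/28
h(t) = (-14)·L_0 + (-6)·L_1 + (-62)·L_2
Only the constant term is needed; take it from each L_i and combine:
(-14)·(-3/4) + (-6)·(12/7) + (-62)·(1/28) = -2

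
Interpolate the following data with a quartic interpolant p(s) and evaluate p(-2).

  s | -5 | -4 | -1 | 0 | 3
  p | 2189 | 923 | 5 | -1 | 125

Evaluate each Lagrange basis at s = -2:
L_0(-2) = (2)·(-1)·(-2)·(-5)/[(-1)·(-4)·(-5)·(-8)] = -1/8
L_1(-2) = (3)·(-1)·(-2)·(-5)/[(1)·(-3)·(-4)·(-7)] = 5/14
L_2(-2) = (3)·(2)·(-2)·(-5)/[(4)·(3)·(-1)·(-4)] = 5/4
L_3(-2) = (3)·(2)·(-1)·(-5)/[(5)·(4)·(1)·(-3)] = -1/2
L_4(-2) = (3)·(2)·(-1)·(-2)/[(8)·(7)·(4)·(3)] = 1/56
Sum: 2189·(-1/8) + 923·(5/14) + 5·(5/4) + (-1)·(-1/2) + 125·(1/56) = 65

65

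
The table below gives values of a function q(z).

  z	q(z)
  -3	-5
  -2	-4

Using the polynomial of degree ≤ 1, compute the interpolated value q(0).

Evaluate each Lagrange basis at z = 0:
L_0(0) = (2)/[(-1)] = -2
L_1(0) = (3)/[(1)] = 3
Sum: (-5)·(-2) + (-4)·(3) = -2

-2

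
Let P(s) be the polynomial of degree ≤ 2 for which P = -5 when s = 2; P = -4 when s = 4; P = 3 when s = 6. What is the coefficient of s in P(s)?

Build the Lagrange basis polynomials:
L_0(s) = (s - 4)(s - 6) / [8] = (1/8)s^2 - (5/4)s + 3
L_1(s) = (s - 2)(s - 6) / [-4] = -(1/4)s^2 + 2s - 3
L_2(s) = (s - 2)(s - 4) / [8] = (1/8)s^2 - (3/4)s + 1
P(s) = (-5)·L_0 + (-4)·L_1 + 3·L_2
Only the coefficient of s is needed; take it from each L_i and combine:
(-5)·(-5/4) + (-4)·(2) + 3·(-3/4) = -4

-4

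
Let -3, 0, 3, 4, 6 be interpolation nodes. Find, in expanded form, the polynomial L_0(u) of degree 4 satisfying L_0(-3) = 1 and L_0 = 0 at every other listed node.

L_0(u) = (1/1134)u^4 - (13/1134)u^3 + (1/21)u^2 - (4/63)u

L_0(u) = u(u - 3)(u - 4)(u - 6) / [(-3)·(-6)·(-7)·(-9)]
       = (u^4 - 13u^3 + 54u^2 - 72u) / (1134)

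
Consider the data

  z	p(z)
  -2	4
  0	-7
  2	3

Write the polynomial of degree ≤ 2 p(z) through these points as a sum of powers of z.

p(z) = (21/8)z^2 - (1/4)z - 7

Build the Lagrange basis polynomials:
L_0(z) = z(z - 2) / [8] = (1/8)z^2 - (1/4)z
L_1(z) = (z + 2)(z - 2) / [-4] = -(1/4)z^2 + 1
L_2(z) = (z + 2)z / [8] = (1/8)z^2 + (1/4)z
p(z) = 4·L_0 + (-7)·L_1 + 3·L_2
  4·L_0(z) = (1/2)z^2 - z
  (-7)·L_1(z) = (7/4)z^2 - 7
  3·L_2(z) = (3/8)z^2 + (3/4)z
Adding term by term: (21/8)z^2 - (1/4)z - 7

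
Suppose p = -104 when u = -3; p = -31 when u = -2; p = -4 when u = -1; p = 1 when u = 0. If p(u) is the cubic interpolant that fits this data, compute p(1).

8

L_0(1) = (3)·(2)·(1)/[(-1)·(-2)·(-3)] = -1
L_1(1) = (4)·(2)·(1)/[(1)·(-1)·(-2)] = 4
L_2(1) = (4)·(3)·(1)/[(2)·(1)·(-1)] = -6
L_3(1) = (4)·(3)·(2)/[(3)·(2)·(1)] = 4
Sum: (-104)·(-1) + (-31)·(4) + (-4)·(-6) + 1·(4) = 8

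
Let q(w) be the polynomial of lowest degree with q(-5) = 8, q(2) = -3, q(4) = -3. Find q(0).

L_0(0) = (-2)·(-4)/[(-7)·(-9)] = 8/63
L_1(0) = (5)·(-4)/[(7)·(-2)] = 10/7
L_2(0) = (5)·(-2)/[(9)·(2)] = -5/9
Sum: 8·(8/63) + (-3)·(10/7) + (-3)·(-5/9) = -101/63

-101/63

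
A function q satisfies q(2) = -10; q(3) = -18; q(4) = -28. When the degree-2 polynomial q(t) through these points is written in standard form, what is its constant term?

Build the Lagrange basis polynomials:
L_0(t) = (t - 3)(t - 4) / [2] = (1/2)t^2 - (7/2)t + 6
L_1(t) = (t - 2)(t - 4) / [-1] = -t^2 + 6t - 8
L_2(t) = (t - 2)(t - 3) / [2] = (1/2)t^2 - (5/2)t + 3
q(t) = (-10)·L_0 + (-18)·L_1 + (-28)·L_2
Only the constant term is needed; take it from each L_i and combine:
(-10)·(6) + (-18)·(-8) + (-28)·(3) = 0

0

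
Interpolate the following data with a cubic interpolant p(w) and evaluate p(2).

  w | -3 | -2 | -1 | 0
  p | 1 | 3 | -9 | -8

141

Evaluate each Lagrange basis at w = 2:
L_0(2) = (4)·(3)·(2)/[(-1)·(-2)·(-3)] = -4
L_1(2) = (5)·(3)·(2)/[(1)·(-1)·(-2)] = 15
L_2(2) = (5)·(4)·(2)/[(2)·(1)·(-1)] = -20
L_3(2) = (5)·(4)·(3)/[(3)·(2)·(1)] = 10
Sum: 1·(-4) + 3·(15) + (-9)·(-20) + (-8)·(10) = 141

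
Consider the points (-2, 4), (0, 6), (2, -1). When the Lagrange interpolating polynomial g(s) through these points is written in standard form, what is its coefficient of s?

L_0(s) = s(s - 2) / [8] = (1/8)s^2 - (1/4)s
L_1(s) = (s + 2)(s - 2) / [-4] = -(1/4)s^2 + 1
L_2(s) = (s + 2)s / [8] = (1/8)s^2 + (1/4)s
g(s) = 4·L_0 + 6·L_1 + (-1)·L_2
Only the coefficient of s is needed; take it from each L_i and combine:
4·(-1/4) + 6·(0) + (-1)·(1/4) = -5/4

-5/4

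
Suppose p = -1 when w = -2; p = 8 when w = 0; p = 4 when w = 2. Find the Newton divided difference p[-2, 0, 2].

p[-2,0] = (8 - (-1)) / (0 - (-2)) = 9/2
p[0,2] = (4 - 8) / (2 - 0) = -2
p[-2,0,2] = (-2 - 9/2) / (2 - (-2)) = -13/8

-13/8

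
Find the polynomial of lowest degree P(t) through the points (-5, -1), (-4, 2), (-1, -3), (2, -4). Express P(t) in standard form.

L_0(t) = (t + 4)(t + 1)(t - 2) / [-28] = -(1/28)t^3 - (3/28)t^2 + (3/14)t + 2/7
L_1(t) = (t + 5)(t + 1)(t - 2) / [18] = (1/18)t^3 + (2/9)t^2 - (7/18)t - 5/9
L_2(t) = (t + 5)(t + 4)(t - 2) / [-36] = -(1/36)t^3 - (7/36)t^2 - (1/18)t + 10/9
L_3(t) = (t + 5)(t + 4)(t + 1) / [126] = (1/126)t^3 + (5/63)t^2 + (29/126)t + 10/63
P(t) = (-1)·L_0 + 2·L_1 + (-3)·L_2 + (-4)·L_3
  (-1)·L_0(t) = (1/28)t^3 + (3/28)t^2 - (3/14)t - 2/7
  2·L_1(t) = (1/9)t^3 + (4/9)t^2 - (7/9)t - 10/9
  (-3)·L_2(t) = (1/12)t^3 + (7/12)t^2 + (1/6)t - 10/3
  (-4)·L_3(t) = -(2/63)t^3 - (20/63)t^2 - (58/63)t - 40/63
Adding term by term: (25/126)t^3 + (103/126)t^2 - (110/63)t - 338/63

P(t) = (25/126)t^3 + (103/126)t^2 - (110/63)t - 338/63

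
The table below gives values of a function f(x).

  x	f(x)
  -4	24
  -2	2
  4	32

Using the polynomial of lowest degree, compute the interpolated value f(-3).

Evaluate each Lagrange basis at x = -3:
L_0(-3) = (-1)·(-7)/[(-2)·(-8)] = 7/16
L_1(-3) = (1)·(-7)/[(2)·(-6)] = 7/12
L_2(-3) = (1)·(-1)/[(8)·(6)] = -1/48
Sum: 24·(7/16) + 2·(7/12) + 32·(-1/48) = 11

11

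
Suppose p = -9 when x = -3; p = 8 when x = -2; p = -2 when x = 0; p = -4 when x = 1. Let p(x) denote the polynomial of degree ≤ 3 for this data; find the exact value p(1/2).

-437/96

Evaluate each Lagrange basis at x = 1/2:
L_0(1/2) = (5/2)·(1/2)·(-1/2)/[(-1)·(-3)·(-4)] = 5/96
L_1(1/2) = (7/2)·(1/2)·(-1/2)/[(1)·(-2)·(-3)] = -7/48
L_2(1/2) = (7/2)·(5/2)·(-1/2)/[(3)·(2)·(-1)] = 35/48
L_3(1/2) = (7/2)·(5/2)·(1/2)/[(4)·(3)·(1)] = 35/96
Sum: (-9)·(5/96) + 8·(-7/48) + (-2)·(35/48) + (-4)·(35/96) = -437/96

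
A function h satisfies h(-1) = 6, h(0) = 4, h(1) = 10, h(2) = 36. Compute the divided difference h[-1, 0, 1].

4

h[-1,0] = (4 - 6) / (0 - (-1)) = -2
h[0,1] = (10 - 4) / (1 - 0) = 6
h[-1,0,1] = (6 - (-2)) / (1 - (-1)) = 4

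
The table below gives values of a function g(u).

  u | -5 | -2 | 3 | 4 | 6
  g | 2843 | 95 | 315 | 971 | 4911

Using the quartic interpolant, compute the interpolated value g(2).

71

Using Newton's divided-difference form:
g[-5,-2] = (95 - 2843) / (-2 - (-5)) = -916
g[-2,3] = (315 - 95) / (3 - (-2)) = 44
g[3,4] = (971 - 315) / (4 - 3) = 656
g[4,6] = (4911 - 971) / (6 - 4) = 1970
g[-5,-2,3] = (44 - (-916)) / (3 - (-5)) = 120
g[-2,3,4] = (656 - 44) / (4 - (-2)) = 102
g[3,4,6] = (1970 - 656) / (6 - 3) = 438
g[-5,-2,3,4] = (102 - 120) / (4 - (-5)) = -2
g[-2,3,4,6] = (438 - 102) / (6 - (-2)) = 42
g[-5,-2,3,4,6] = (42 - (-2)) / (6 - (-5)) = 4
g(2) = 2843 + (-916)·(7) + 120·(7)·(4) + (-2)·(7)·(4)·(-1) + 4·(7)·(4)·(-1)·(-2) = 71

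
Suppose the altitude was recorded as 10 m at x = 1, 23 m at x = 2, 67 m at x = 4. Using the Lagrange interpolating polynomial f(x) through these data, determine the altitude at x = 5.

98

Evaluate each Lagrange basis at x = 5:
L_0(5) = (3)·(1)/[(-1)·(-3)] = 1
L_1(5) = (4)·(1)/[(1)·(-2)] = -2
L_2(5) = (4)·(3)/[(3)·(2)] = 2
Sum: 10·(1) + 23·(-2) + 67·(2) = 98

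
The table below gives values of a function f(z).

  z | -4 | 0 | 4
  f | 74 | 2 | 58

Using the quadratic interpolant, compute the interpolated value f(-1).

Using Newton's divided-difference form:
f[-4,0] = (2 - 74) / (0 - (-4)) = -18
f[0,4] = (58 - 2) / (4 - 0) = 14
f[-4,0,4] = (14 - (-18)) / (4 - (-4)) = 4
f(-1) = 74 + (-18)·(3) + 4·(3)·(-1) = 8

8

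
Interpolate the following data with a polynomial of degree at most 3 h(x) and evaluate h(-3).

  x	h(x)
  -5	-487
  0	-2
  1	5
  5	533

L_0(-3) = (-3)·(-4)·(-8)/[(-5)·(-6)·(-10)] = 8/25
L_1(-3) = (2)·(-4)·(-8)/[(5)·(-1)·(-5)] = 64/25
L_2(-3) = (2)·(-3)·(-8)/[(6)·(1)·(-4)] = -2
L_3(-3) = (2)·(-3)·(-4)/[(10)·(5)·(4)] = 3/25
Sum: (-487)·(8/25) + (-2)·(64/25) + 5·(-2) + 533·(3/25) = -107

-107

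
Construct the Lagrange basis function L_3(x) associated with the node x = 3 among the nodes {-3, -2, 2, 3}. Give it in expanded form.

L_3(x) = (1/30)x^3 + (1/10)x^2 - (2/15)x - 2/5

L_3(x) = (x + 3)(x + 2)(x - 2) / [(6)·(5)·(1)]
       = (x^3 + 3x^2 - 4x - 12) / (30)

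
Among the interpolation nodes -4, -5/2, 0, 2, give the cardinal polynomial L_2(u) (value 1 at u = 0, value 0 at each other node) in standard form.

L_2(u) = -(1/20)u^3 - (9/40)u^2 + (3/20)u + 1

L_2(u) = (u + 4)(u + 5/2)(u - 2) / [(4)·(5/2)·(-2)]
       = (u^3 + (9/2)u^2 - 3u - 20) / (-20)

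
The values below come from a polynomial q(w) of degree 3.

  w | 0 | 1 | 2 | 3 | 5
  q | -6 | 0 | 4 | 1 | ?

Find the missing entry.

The 4 known values determine q uniquely (degree ≤ 3).
L_0(5) = (4)·(3)·(2)/[(-1)·(-2)·(-3)] = -4
L_1(5) = (5)·(3)·(2)/[(1)·(-1)·(-2)] = 15
L_2(5) = (5)·(4)·(2)/[(2)·(1)·(-1)] = -20
L_3(5) = (5)·(4)·(3)/[(3)·(2)·(1)] = 10
Sum: (-6)·(-4) + 0 + 4·(-20) + 1·(10) = -46

-46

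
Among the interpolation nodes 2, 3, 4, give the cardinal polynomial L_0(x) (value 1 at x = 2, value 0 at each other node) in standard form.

L_0(x) = (x - 3)(x - 4) / [(-1)·(-2)]
       = (x^2 - 7x + 12) / (2)

L_0(x) = (1/2)x^2 - (7/2)x + 6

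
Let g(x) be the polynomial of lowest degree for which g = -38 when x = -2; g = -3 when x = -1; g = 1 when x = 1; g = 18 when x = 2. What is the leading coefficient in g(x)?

L_0(x) = (x + 1)(x - 1)(x - 2) / [-12] = -(1/12)x^3 + (1/6)x^2 + (1/12)x - 1/6
L_1(x) = (x + 2)(x - 1)(x - 2) / [6] = (1/6)x^3 - (1/6)x^2 - (2/3)x + 2/3
L_2(x) = (x + 2)(x + 1)(x - 2) / [-6] = -(1/6)x^3 - (1/6)x^2 + (2/3)x + 2/3
L_3(x) = (x + 2)(x + 1)(x - 1) / [12] = (1/12)x^3 + (1/6)x^2 - (1/12)x - 1/6
g(x) = (-38)·L_0 + (-3)·L_1 + 1·L_2 + 18·L_3
Only the coefficient of x^3 is needed; take it from each L_i and combine:
(-38)·(-1/12) + (-3)·(1/6) + 1·(-1/6) + 18·(1/12) = 4

4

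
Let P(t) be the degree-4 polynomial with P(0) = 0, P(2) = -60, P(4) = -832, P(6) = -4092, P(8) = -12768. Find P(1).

-7

Using Newton's divided-difference form:
P[0,2] = (-60 - 0) / (2 - 0) = -30
P[2,4] = (-832 - (-60)) / (4 - 2) = -386
P[4,6] = (-4092 - (-832)) / (6 - 4) = -1630
P[6,8] = (-12768 - (-4092)) / (8 - 6) = -4338
P[0,2,4] = (-386 - (-30)) / (4 - 0) = -89
P[2,4,6] = (-1630 - (-386)) / (6 - 2) = -311
P[4,6,8] = (-4338 - (-1630)) / (8 - 4) = -677
P[0,2,4,6] = (-311 - (-89)) / (6 - 0) = -37
P[2,4,6,8] = (-677 - (-311)) / (8 - 2) = -61
P[0,2,4,6,8] = (-61 - (-37)) / (8 - 0) = -3
P(1) = 0 + (-30)·(1) + (-89)·(1)·(-1) + (-37)·(1)·(-1)·(-3) + (-3)·(1)·(-1)·(-3)·(-5) = -7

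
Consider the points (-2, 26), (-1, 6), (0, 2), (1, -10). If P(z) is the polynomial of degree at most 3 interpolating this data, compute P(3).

-154

Using Newton's divided-difference form:
P[-2,-1] = (6 - 26) / (-1 - (-2)) = -20
P[-1,0] = (2 - 6) / (0 - (-1)) = -4
P[0,1] = (-10 - 2) / (1 - 0) = -12
P[-2,-1,0] = (-4 - (-20)) / (0 - (-2)) = 8
P[-1,0,1] = (-12 - (-4)) / (1 - (-1)) = -4
P[-2,-1,0,1] = (-4 - 8) / (1 - (-2)) = -4
P(3) = 26 + (-20)·(5) + 8·(5)·(4) + (-4)·(5)·(4)·(3) = -154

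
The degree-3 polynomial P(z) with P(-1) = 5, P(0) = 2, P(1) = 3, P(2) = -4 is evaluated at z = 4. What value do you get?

-90

L_0(4) = (4)·(3)·(2)/[(-1)·(-2)·(-3)] = -4
L_1(4) = (5)·(3)·(2)/[(1)·(-1)·(-2)] = 15
L_2(4) = (5)·(4)·(2)/[(2)·(1)·(-1)] = -20
L_3(4) = (5)·(4)·(3)/[(3)·(2)·(1)] = 10
Sum: 5·(-4) + 2·(15) + 3·(-20) + (-4)·(10) = -90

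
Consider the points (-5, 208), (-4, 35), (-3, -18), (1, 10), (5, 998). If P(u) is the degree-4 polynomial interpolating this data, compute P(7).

3412

L_0(7) = (11)·(10)·(6)·(2)/[(-1)·(-2)·(-6)·(-10)] = 11
L_1(7) = (12)·(10)·(6)·(2)/[(1)·(-1)·(-5)·(-9)] = -32
L_2(7) = (12)·(11)·(6)·(2)/[(2)·(1)·(-4)·(-8)] = 99/4
L_3(7) = (12)·(11)·(10)·(2)/[(6)·(5)·(4)·(-4)] = -11/2
L_4(7) = (12)·(11)·(10)·(6)/[(10)·(9)·(8)·(4)] = 11/4
Sum: 208·(11) + 35·(-32) + (-18)·(99/4) + 10·(-11/2) + 998·(11/4) = 3412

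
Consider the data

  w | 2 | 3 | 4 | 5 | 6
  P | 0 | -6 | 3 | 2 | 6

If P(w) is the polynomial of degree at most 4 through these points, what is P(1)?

86

L_0(1) = (-2)·(-3)·(-4)·(-5)/[(-1)·(-2)·(-3)·(-4)] = 5
L_1(1) = (-1)·(-3)·(-4)·(-5)/[(1)·(-1)·(-2)·(-3)] = -10
L_2(1) = (-1)·(-2)·(-4)·(-5)/[(2)·(1)·(-1)·(-2)] = 10
L_3(1) = (-1)·(-2)·(-3)·(-5)/[(3)·(2)·(1)·(-1)] = -5
L_4(1) = (-1)·(-2)·(-3)·(-4)/[(4)·(3)·(2)·(1)] = 1
Sum: 0 + (-6)·(-10) + 3·(10) + 2·(-5) + 6·(1) = 86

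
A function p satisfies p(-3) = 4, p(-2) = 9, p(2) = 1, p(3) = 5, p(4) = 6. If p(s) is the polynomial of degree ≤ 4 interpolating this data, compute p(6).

L_0(6) = (8)·(4)·(3)·(2)/[(-1)·(-5)·(-6)·(-7)] = 32/35
L_1(6) = (9)·(4)·(3)·(2)/[(1)·(-4)·(-5)·(-6)] = -9/5
L_2(6) = (9)·(8)·(3)·(2)/[(5)·(4)·(-1)·(-2)] = 54/5
L_3(6) = (9)·(8)·(4)·(2)/[(6)·(5)·(1)·(-1)] = -96/5
L_4(6) = (9)·(8)·(4)·(3)/[(7)·(6)·(2)·(1)] = 72/7
Sum: 4·(32/35) + 9·(-9/5) + 1·(54/5) + 5·(-96/5) + 6·(72/7) = -1261/35

-1261/35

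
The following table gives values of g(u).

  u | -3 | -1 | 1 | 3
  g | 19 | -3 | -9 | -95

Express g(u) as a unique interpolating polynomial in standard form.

Build the Lagrange basis polynomials:
L_0(u) = (u + 1)(u - 1)(u - 3) / [-48] = -(1/48)u^3 + (1/16)u^2 + (1/48)u - 1/16
L_1(u) = (u + 3)(u - 1)(u - 3) / [16] = (1/16)u^3 - (1/16)u^2 - (9/16)u + 9/16
L_2(u) = (u + 3)(u + 1)(u - 3) / [-16] = -(1/16)u^3 - (1/16)u^2 + (9/16)u + 9/16
L_3(u) = (u + 3)(u + 1)(u - 1) / [48] = (1/48)u^3 + (1/16)u^2 - (1/48)u - 1/16
g(u) = 19·L_0 + (-3)·L_1 + (-9)·L_2 + (-95)·L_3
  19·L_0(u) = -(19/48)u^3 + (19/16)u^2 + (19/48)u - 19/16
  (-3)·L_1(u) = -(3/16)u^3 + (3/16)u^2 + (27/16)u - 27/16
  (-9)·L_2(u) = (9/16)u^3 + (9/16)u^2 - (81/16)u - 81/16
  (-95)·L_3(u) = -(95/48)u^3 - (95/16)u^2 + (95/48)u + 95/16
Adding term by term: -2u^3 - 4u^2 - u - 2

g(u) = -2u^3 - 4u^2 - u - 2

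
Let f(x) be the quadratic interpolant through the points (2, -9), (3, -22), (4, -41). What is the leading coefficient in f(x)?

Build the Lagrange basis polynomials:
L_0(x) = (x - 3)(x - 4) / [2] = (1/2)x^2 - (7/2)x + 6
L_1(x) = (x - 2)(x - 4) / [-1] = -x^2 + 6x - 8
L_2(x) = (x - 2)(x - 3) / [2] = (1/2)x^2 - (5/2)x + 3
f(x) = (-9)·L_0 + (-22)·L_1 + (-41)·L_2
Only the coefficient of x^2 is needed; take it from each L_i and combine:
(-9)·(1/2) + (-22)·(-1) + (-41)·(1/2) = -3

-3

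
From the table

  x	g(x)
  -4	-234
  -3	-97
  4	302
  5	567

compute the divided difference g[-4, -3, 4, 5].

4

g[-4,-3] = (-97 - (-234)) / (-3 - (-4)) = 137
g[-3,4] = (302 - (-97)) / (4 - (-3)) = 57
g[4,5] = (567 - 302) / (5 - 4) = 265
g[-4,-3,4] = (57 - 137) / (4 - (-4)) = -10
g[-3,4,5] = (265 - 57) / (5 - (-3)) = 26
g[-4,-3,4,5] = (26 - (-10)) / (5 - (-4)) = 4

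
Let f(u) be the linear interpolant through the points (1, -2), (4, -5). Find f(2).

L_0(2) = (-2)/[(-3)] = 2/3
L_1(2) = (1)/[(3)] = 1/3
Sum: (-2)·(2/3) + (-5)·(1/3) = -3

-3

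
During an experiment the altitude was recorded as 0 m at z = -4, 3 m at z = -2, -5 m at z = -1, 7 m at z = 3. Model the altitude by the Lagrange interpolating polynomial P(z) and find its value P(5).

519/5

Evaluate each Lagrange basis at z = 5:
L_0(5) = (7)·(6)·(2)/[(-2)·(-3)·(-7)] = -2
L_1(5) = (9)·(6)·(2)/[(2)·(-1)·(-5)] = 54/5
L_2(5) = (9)·(7)·(2)/[(3)·(1)·(-4)] = -21/2
L_3(5) = (9)·(7)·(6)/[(7)·(5)·(4)] = 27/10
Sum: 0 + 3·(54/5) + (-5)·(-21/2) + 7·(27/10) = 519/5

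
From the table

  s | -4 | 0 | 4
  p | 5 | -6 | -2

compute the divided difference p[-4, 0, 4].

15/32

p[-4,0] = (-6 - 5) / (0 - (-4)) = -11/4
p[0,4] = (-2 - (-6)) / (4 - 0) = 1
p[-4,0,4] = (1 - (-11/4)) / (4 - (-4)) = 15/32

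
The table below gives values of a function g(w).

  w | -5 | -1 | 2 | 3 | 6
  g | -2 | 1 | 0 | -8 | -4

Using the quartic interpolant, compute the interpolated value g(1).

Using Newton's divided-difference form:
g[-5,-1] = (1 - (-2)) / (-1 - (-5)) = 3/4
g[-1,2] = (0 - 1) / (2 - (-1)) = -1/3
g[2,3] = (-8 - 0) / (3 - 2) = -8
g[3,6] = (-4 - (-8)) / (6 - 3) = 4/3
g[-5,-1,2] = (-1/3 - 3/4) / (2 - (-5)) = -13/84
g[-1,2,3] = (-8 - (-1/3)) / (3 - (-1)) = -23/12
g[2,3,6] = (4/3 - (-8)) / (6 - 2) = 7/3
g[-5,-1,2,3] = (-23/12 - (-13/84)) / (3 - (-5)) = -37/168
g[-1,2,3,6] = (7/3 - (-23/12)) / (6 - (-1)) = 17/28
g[-5,-1,2,3,6] = (17/28 - (-37/168)) / (6 - (-5)) = 139/1848
g(1) = -2 + (3/4)·(6) + (-13/84)·(6)·(2) + (-37/168)·(6)·(2)·(-1) + (139/1848)·(6)·(2)·(-1)·(-2) = 56/11

56/11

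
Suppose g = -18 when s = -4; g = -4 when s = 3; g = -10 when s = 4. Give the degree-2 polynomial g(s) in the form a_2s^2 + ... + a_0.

Build the Lagrange basis polynomials:
L_0(s) = (s - 3)(s - 4) / [56] = (1/56)s^2 - (1/8)s + 3/14
L_1(s) = (s + 4)(s - 4) / [-7] = -(1/7)s^2 + 16/7
L_2(s) = (s + 4)(s - 3) / [8] = (1/8)s^2 + (1/8)s - 3/2
g(s) = (-18)·L_0 + (-4)·L_1 + (-10)·L_2
  (-18)·L_0(s) = -(9/28)s^2 + (9/4)s - 27/7
  (-4)·L_1(s) = (4/7)s^2 - 64/7
  (-10)·L_2(s) = -(5/4)s^2 - (5/4)s + 15
Adding term by term: -s^2 + s + 2

g(s) = -s^2 + s + 2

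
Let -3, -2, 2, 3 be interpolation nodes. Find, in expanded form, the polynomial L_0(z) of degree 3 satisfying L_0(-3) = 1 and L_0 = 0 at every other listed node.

L_0(z) = (z + 2)(z - 2)(z - 3) / [(-1)·(-5)·(-6)]
       = (z^3 - 3z^2 - 4z + 12) / (-30)

L_0(z) = -(1/30)z^3 + (1/10)z^2 + (2/15)z - 2/5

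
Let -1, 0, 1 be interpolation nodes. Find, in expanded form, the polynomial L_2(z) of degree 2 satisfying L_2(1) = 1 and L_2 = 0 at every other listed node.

L_2(z) = (z + 1)z / [(2)·(1)]
       = (z^2 + z) / (2)

L_2(z) = (1/2)z^2 + (1/2)z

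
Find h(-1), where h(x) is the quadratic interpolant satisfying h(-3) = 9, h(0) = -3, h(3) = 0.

-2/3

Using Newton's divided-difference form:
h[-3,0] = (-3 - 9) / (0 - (-3)) = -4
h[0,3] = (0 - (-3)) / (3 - 0) = 1
h[-3,0,3] = (1 - (-4)) / (3 - (-3)) = 5/6
h(-1) = 9 + (-4)·(2) + (5/6)·(2)·(-1) = -2/3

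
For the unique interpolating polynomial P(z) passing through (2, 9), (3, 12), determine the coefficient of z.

The leading coefficient equals the top divided difference P[2,3].
P[2,3] = (12 - 9) / (3 - 2) = 3

3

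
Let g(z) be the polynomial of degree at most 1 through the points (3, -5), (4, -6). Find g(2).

Evaluate each Lagrange basis at z = 2:
L_0(2) = (-2)/[(-1)] = 2
L_1(2) = (-1)/[(1)] = -1
Sum: (-5)·(2) + (-6)·(-1) = -4

-4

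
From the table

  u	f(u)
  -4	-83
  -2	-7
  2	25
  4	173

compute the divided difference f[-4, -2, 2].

f[-4,-2] = (-7 - (-83)) / (-2 - (-4)) = 38
f[-2,2] = (25 - (-7)) / (2 - (-2)) = 8
f[-4,-2,2] = (8 - 38) / (2 - (-4)) = -5

-5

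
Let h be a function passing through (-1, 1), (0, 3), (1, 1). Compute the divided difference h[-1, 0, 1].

h[-1,0] = (3 - 1) / (0 - (-1)) = 2
h[0,1] = (1 - 3) / (1 - 0) = -2
h[-1,0,1] = (-2 - 2) / (1 - (-1)) = -2

-2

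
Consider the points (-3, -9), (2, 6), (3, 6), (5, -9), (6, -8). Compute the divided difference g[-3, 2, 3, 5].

-1/4

g[-3,2] = (6 - (-9)) / (2 - (-3)) = 3
g[2,3] = (6 - 6) / (3 - 2) = 0
g[3,5] = (-9 - 6) / (5 - 3) = -15/2
g[-3,2,3] = (0 - 3) / (3 - (-3)) = -1/2
g[2,3,5] = (-15/2 - 0) / (5 - 2) = -5/2
g[-3,2,3,5] = (-5/2 - (-1/2)) / (5 - (-3)) = -1/4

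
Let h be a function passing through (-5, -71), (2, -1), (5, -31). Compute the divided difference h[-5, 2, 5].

h[-5,2] = (-1 - (-71)) / (2 - (-5)) = 10
h[2,5] = (-31 - (-1)) / (5 - 2) = -10
h[-5,2,5] = (-10 - 10) / (5 - (-5)) = -2

-2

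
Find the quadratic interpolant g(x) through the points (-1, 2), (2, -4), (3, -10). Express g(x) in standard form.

g(x) = -x^2 - x + 2

L_0(x) = (x - 2)(x - 3) / [12] = (1/12)x^2 - (5/12)x + 1/2
L_1(x) = (x + 1)(x - 3) / [-3] = -(1/3)x^2 + (2/3)x + 1
L_2(x) = (x + 1)(x - 2) / [4] = (1/4)x^2 - (1/4)x - 1/2
g(x) = 2·L_0 + (-4)·L_1 + (-10)·L_2
  2·L_0(x) = (1/6)x^2 - (5/6)x + 1
  (-4)·L_1(x) = (4/3)x^2 - (8/3)x - 4
  (-10)·L_2(x) = -(5/2)x^2 + (5/2)x + 5
Adding term by term: -x^2 - x + 2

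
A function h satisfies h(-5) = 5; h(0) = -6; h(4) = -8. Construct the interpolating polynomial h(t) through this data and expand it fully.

Newton's divided differences:
h[-5,0] = (-6 - 5) / (0 - (-5)) = -11/5
h[0,4] = (-8 - (-6)) / (4 - 0) = -1/2
h[-5,0,4] = (-1/2 - (-11/5)) / (4 - (-5)) = 17/90
h(t) = 5 + (-11/5)·(t + 5) + (17/90)·(t + 5)t
Expanding: h(t) = (17/90)t^2 - (113/90)t - 6

h(t) = (17/90)t^2 - (113/90)t - 6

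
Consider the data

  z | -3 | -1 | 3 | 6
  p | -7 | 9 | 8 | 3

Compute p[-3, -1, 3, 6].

197/1512

p[-3,-1] = (9 - (-7)) / (-1 - (-3)) = 8
p[-1,3] = (8 - 9) / (3 - (-1)) = -1/4
p[3,6] = (3 - 8) / (6 - 3) = -5/3
p[-3,-1,3] = (-1/4 - 8) / (3 - (-3)) = -11/8
p[-1,3,6] = (-5/3 - (-1/4)) / (6 - (-1)) = -17/84
p[-3,-1,3,6] = (-17/84 - (-11/8)) / (6 - (-3)) = 197/1512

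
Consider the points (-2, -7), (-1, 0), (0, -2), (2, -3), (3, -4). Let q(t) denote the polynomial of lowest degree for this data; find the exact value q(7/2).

-2691/320

Using Newton's divided-difference form:
q[-2,-1] = (0 - (-7)) / (-1 - (-2)) = 7
q[-1,0] = (-2 - 0) / (0 - (-1)) = -2
q[0,2] = (-3 - (-2)) / (2 - 0) = -1/2
q[2,3] = (-4 - (-3)) / (3 - 2) = -1
q[-2,-1,0] = (-2 - 7) / (0 - (-2)) = -9/2
q[-1,0,2] = (-1/2 - (-2)) / (2 - (-1)) = 1/2
q[0,2,3] = (-1 - (-1/2)) / (3 - 0) = -1/6
q[-2,-1,0,2] = (1/2 - (-9/2)) / (2 - (-2)) = 5/4
q[-1,0,2,3] = (-1/6 - 1/2) / (3 - (-1)) = -1/6
q[-2,-1,0,2,3] = (-1/6 - 5/4) / (3 - (-2)) = -17/60
q(7/2) = -7 + 7·(11/2) + (-9/2)·(11/2)·(9/2) + (5/4)·(11/2)·(9/2)·(7/2) + (-17/60)·(11/2)·(9/2)·(7/2)·(3/2) = -2691/320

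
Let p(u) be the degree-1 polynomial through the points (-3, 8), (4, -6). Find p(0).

2

Evaluate each Lagrange basis at u = 0:
L_0(0) = (-4)/[(-7)] = 4/7
L_1(0) = (3)/[(7)] = 3/7
Sum: 8·(4/7) + (-6)·(3/7) = 2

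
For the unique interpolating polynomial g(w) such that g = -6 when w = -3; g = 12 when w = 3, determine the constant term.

3

Build the Lagrange basis polynomials:
L_0(w) = (w - 3) / [-6] = -(1/6)w + 1/2
L_1(w) = (w + 3) / [6] = (1/6)w + 1/2
g(w) = (-6)·L_0 + 12·L_1
Only the constant term is needed; take it from each L_i and combine:
(-6)·(1/2) + 12·(1/2) = 3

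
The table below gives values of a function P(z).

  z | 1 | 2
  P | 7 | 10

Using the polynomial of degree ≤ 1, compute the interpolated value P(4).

16

Evaluate each Lagrange basis at z = 4:
L_0(4) = (2)/[(-1)] = -2
L_1(4) = (3)/[(1)] = 3
Sum: 7·(-2) + 10·(3) = 16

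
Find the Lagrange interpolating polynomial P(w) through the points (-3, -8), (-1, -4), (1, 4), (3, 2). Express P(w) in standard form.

L_0(w) = (w + 1)(w - 1)(w - 3) / [-48] = -(1/48)w^3 + (1/16)w^2 + (1/48)w - 1/16
L_1(w) = (w + 3)(w - 1)(w - 3) / [16] = (1/16)w^3 - (1/16)w^2 - (9/16)w + 9/16
L_2(w) = (w + 3)(w + 1)(w - 3) / [-16] = -(1/16)w^3 - (1/16)w^2 + (9/16)w + 9/16
L_3(w) = (w + 3)(w + 1)(w - 1) / [48] = (1/48)w^3 + (1/16)w^2 - (1/48)w - 1/16
P(w) = (-8)·L_0 + (-4)·L_1 + 4·L_2 + 2·L_3
  (-8)·L_0(w) = (1/6)w^3 - (1/2)w^2 - (1/6)w + 1/2
  (-4)·L_1(w) = -(1/4)w^3 + (1/4)w^2 + (9/4)w - 9/4
  4·L_2(w) = -(1/4)w^3 - (1/4)w^2 + (9/4)w + 9/4
  2·L_3(w) = (1/24)w^3 + (1/8)w^2 - (1/24)w - 1/8
Adding term by term: -(7/24)w^3 - (3/8)w^2 + (103/24)w + 3/8

P(w) = -(7/24)w^3 - (3/8)w^2 + (103/24)w + 3/8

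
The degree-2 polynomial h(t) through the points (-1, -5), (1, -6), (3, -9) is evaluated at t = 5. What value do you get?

L_0(5) = (4)·(2)/[(-2)·(-4)] = 1
L_1(5) = (6)·(2)/[(2)·(-2)] = -3
L_2(5) = (6)·(4)/[(4)·(2)] = 3
Sum: (-5)·(1) + (-6)·(-3) + (-9)·(3) = -14

-14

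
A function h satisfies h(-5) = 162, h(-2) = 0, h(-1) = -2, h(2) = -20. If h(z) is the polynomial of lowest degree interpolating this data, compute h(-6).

L_0(-6) = (-4)·(-5)·(-8)/[(-3)·(-4)·(-7)] = 40/21
L_1(-6) = (-1)·(-5)·(-8)/[(3)·(-1)·(-4)] = -10/3
L_2(-6) = (-1)·(-4)·(-8)/[(4)·(1)·(-3)] = 8/3
L_3(-6) = (-1)·(-4)·(-5)/[(7)·(4)·(3)] = -5/21
Sum: 162·(40/21) + 0 + (-2)·(8/3) + (-20)·(-5/21) = 308

308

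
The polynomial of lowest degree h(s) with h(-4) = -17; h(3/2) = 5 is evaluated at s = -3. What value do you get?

-13

L_0(-3) = (-9/2)/[(-11/2)] = 9/11
L_1(-3) = (1)/[(11/2)] = 2/11
Sum: (-17)·(9/11) + 5·(2/11) = -13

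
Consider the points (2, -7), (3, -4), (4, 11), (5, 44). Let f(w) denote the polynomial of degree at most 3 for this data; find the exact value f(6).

101

Using Newton's divided-difference form:
f[2,3] = (-4 - (-7)) / (3 - 2) = 3
f[3,4] = (11 - (-4)) / (4 - 3) = 15
f[4,5] = (44 - 11) / (5 - 4) = 33
f[2,3,4] = (15 - 3) / (4 - 2) = 6
f[3,4,5] = (33 - 15) / (5 - 3) = 9
f[2,3,4,5] = (9 - 6) / (5 - 2) = 1
f(6) = -7 + 3·(4) + 6·(4)·(3) + 1·(4)·(3)·(2) = 101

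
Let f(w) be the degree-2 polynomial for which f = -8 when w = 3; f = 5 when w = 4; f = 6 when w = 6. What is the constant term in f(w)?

-97

L_0(w) = (w - 4)(w - 6) / [3] = (1/3)w^2 - (10/3)w + 8
L_1(w) = (w - 3)(w - 6) / [-2] = -(1/2)w^2 + (9/2)w - 9
L_2(w) = (w - 3)(w - 4) / [6] = (1/6)w^2 - (7/6)w + 2
f(w) = (-8)·L_0 + 5·L_1 + 6·L_2
Only the constant term is needed; take it from each L_i and combine:
(-8)·(8) + 5·(-9) + 6·(2) = -97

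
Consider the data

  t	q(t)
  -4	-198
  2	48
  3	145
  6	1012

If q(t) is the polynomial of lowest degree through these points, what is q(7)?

L_0(7) = (5)·(4)·(1)/[(-6)·(-7)·(-10)] = -1/21
L_1(7) = (11)·(4)·(1)/[(6)·(-1)·(-4)] = 11/6
L_2(7) = (11)·(5)·(1)/[(7)·(1)·(-3)] = -55/21
L_3(7) = (11)·(5)·(4)/[(10)·(4)·(3)] = 11/6
Sum: (-198)·(-1/21) + 48·(11/6) + 145·(-55/21) + 1012·(11/6) = 1573

1573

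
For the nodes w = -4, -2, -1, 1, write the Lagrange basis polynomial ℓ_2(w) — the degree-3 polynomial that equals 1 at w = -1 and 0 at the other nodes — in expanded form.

ℓ_2(w) = -(1/6)w^3 - (5/6)w^2 - (1/3)w + 4/3

ℓ_2(w) = (w + 4)(w + 2)(w - 1) / [(3)·(1)·(-2)]
       = (w^3 + 5w^2 + 2w - 8) / (-6)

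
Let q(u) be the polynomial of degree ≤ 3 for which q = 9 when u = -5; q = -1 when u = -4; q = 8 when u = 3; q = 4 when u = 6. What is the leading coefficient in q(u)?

The leading coefficient equals the top divided difference q[-5,-4,3,6].
q[-5,-4] = (-1 - 9) / (-4 - (-5)) = -10
q[-4,3] = (8 - (-1)) / (3 - (-4)) = 9/7
q[3,6] = (4 - 8) / (6 - 3) = -4/3
q[-5,-4,3] = (9/7 - (-10)) / (3 - (-5)) = 79/56
q[-4,3,6] = (-4/3 - 9/7) / (6 - (-4)) = -11/42
q[-5,-4,3,6] = (-11/42 - 79/56) / (6 - (-5)) = -281/1848

-281/1848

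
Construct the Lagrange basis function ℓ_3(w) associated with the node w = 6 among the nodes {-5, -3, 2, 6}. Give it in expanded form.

ℓ_3(w) = (1/396)w^3 + (1/66)w^2 - (1/396)w - 5/66

ℓ_3(w) = (w + 5)(w + 3)(w - 2) / [(11)·(9)·(4)]
       = (w^3 + 6w^2 - w - 30) / (396)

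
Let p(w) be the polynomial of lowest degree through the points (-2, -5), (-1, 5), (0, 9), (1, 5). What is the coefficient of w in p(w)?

Build the Lagrange basis polynomials:
L_0(w) = (w + 1)w(w - 1) / [-6] = -(1/6)w^3 + (1/6)w
L_1(w) = (w + 2)w(w - 1) / [2] = (1/2)w^3 + (1/2)w^2 - w
L_2(w) = (w + 2)(w + 1)(w - 1) / [-2] = -(1/2)w^3 - w^2 + (1/2)w + 1
L_3(w) = (w + 2)(w + 1)w / [6] = (1/6)w^3 + (1/2)w^2 + (1/3)w
p(w) = (-5)·L_0 + 5·L_1 + 9·L_2 + 5·L_3
Only the coefficient of w is needed; take it from each L_i and combine:
(-5)·(1/6) + 5·(-1) + 9·(1/2) + 5·(1/3) = 1/3

1/3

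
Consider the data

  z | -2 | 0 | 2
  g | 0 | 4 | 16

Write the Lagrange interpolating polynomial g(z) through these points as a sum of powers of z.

g(z) = z^2 + 4z + 4

Build the Lagrange basis polynomials:
L_0(z) = z(z - 2) / [8] = (1/8)z^2 - (1/4)z
L_1(z) = (z + 2)(z - 2) / [-4] = -(1/4)z^2 + 1
L_2(z) = (z + 2)z / [8] = (1/8)z^2 + (1/4)z
g(z) = 0·L_0 + 4·L_1 + 16·L_2
  0·L_0(z) = 0
  4·L_1(z) = -z^2 + 4
  16·L_2(z) = 2z^2 + 4z
Adding term by term: z^2 + 4z + 4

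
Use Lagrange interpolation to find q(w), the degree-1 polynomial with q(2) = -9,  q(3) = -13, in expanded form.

q(w) = -4w - 1

Build the Lagrange basis polynomials:
L_0(w) = (w - 3) / [-1] = -w + 3
L_1(w) = (w - 2) / [1] = w - 2
q(w) = (-9)·L_0 + (-13)·L_1
  (-9)·L_0(w) = 9w - 27
  (-13)·L_1(w) = -13w + 26
Adding term by term: -4w - 1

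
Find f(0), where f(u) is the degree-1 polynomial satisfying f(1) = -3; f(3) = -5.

-2

Evaluate each Lagrange basis at u = 0:
L_0(0) = (-3)/[(-2)] = 3/2
L_1(0) = (-1)/[(2)] = -1/2
Sum: (-3)·(3/2) + (-5)·(-1/2) = -2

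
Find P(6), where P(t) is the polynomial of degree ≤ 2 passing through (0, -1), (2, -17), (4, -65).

-145

Using Newton's divided-difference form:
P[0,2] = (-17 - (-1)) / (2 - 0) = -8
P[2,4] = (-65 - (-17)) / (4 - 2) = -24
P[0,2,4] = (-24 - (-8)) / (4 - 0) = -4
P(6) = -1 + (-8)·(6) + (-4)·(6)·(4) = -145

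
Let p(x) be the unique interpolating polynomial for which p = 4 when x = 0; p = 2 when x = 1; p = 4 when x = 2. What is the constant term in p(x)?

L_0(x) = (x - 1)(x - 2) / [2] = (1/2)x^2 - (3/2)x + 1
L_1(x) = x(x - 2) / [-1] = -x^2 + 2x
L_2(x) = x(x - 1) / [2] = (1/2)x^2 - (1/2)x
p(x) = 4·L_0 + 2·L_1 + 4·L_2
Only the constant term is needed; take it from each L_i and combine:
4·(1) + 2·(0) + 4·(0) = 4

4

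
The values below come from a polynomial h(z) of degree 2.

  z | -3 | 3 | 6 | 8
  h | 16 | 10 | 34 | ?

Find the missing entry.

60

The 3 known values determine h uniquely (degree ≤ 2).
Evaluate each Lagrange basis at z = 8:
L_0(8) = (5)·(2)/[(-6)·(-9)] = 5/27
L_1(8) = (11)·(2)/[(6)·(-3)] = -11/9
L_2(8) = (11)·(5)/[(9)·(3)] = 55/27
Sum: 16·(5/27) + 10·(-11/9) + 34·(55/27) = 60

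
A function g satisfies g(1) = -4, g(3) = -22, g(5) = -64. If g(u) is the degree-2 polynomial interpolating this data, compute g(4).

Using Newton's divided-difference form:
g[1,3] = (-22 - (-4)) / (3 - 1) = -9
g[3,5] = (-64 - (-22)) / (5 - 3) = -21
g[1,3,5] = (-21 - (-9)) / (5 - 1) = -3
g(4) = -4 + (-9)·(3) + (-3)·(3)·(1) = -40

-40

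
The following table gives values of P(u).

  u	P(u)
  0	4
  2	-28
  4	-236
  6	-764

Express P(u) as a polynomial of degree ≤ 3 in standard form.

P(u) = -3u^3 - 4u^2 + 4u + 4

Build the Lagrange basis polynomials:
L_0(u) = (u - 2)(u - 4)(u - 6) / [-48] = -(1/48)u^3 + (1/4)u^2 - (11/12)u + 1
L_1(u) = u(u - 4)(u - 6) / [16] = (1/16)u^3 - (5/8)u^2 + (3/2)u
L_2(u) = u(u - 2)(u - 6) / [-16] = -(1/16)u^3 + (1/2)u^2 - (3/4)u
L_3(u) = u(u - 2)(u - 4) / [48] = (1/48)u^3 - (1/8)u^2 + (1/6)u
P(u) = 4·L_0 + (-28)·L_1 + (-236)·L_2 + (-764)·L_3
  4·L_0(u) = -(1/12)u^3 + u^2 - (11/3)u + 4
  (-28)·L_1(u) = -(7/4)u^3 + (35/2)u^2 - 42u
  (-236)·L_2(u) = (59/4)u^3 - 118u^2 + 177u
  (-764)·L_3(u) = -(191/12)u^3 + (191/2)u^2 - (382/3)u
Adding term by term: -3u^3 - 4u^2 + 4u + 4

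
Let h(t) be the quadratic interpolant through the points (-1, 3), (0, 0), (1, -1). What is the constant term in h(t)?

Build the Lagrange basis polynomials:
L_0(t) = t(t - 1) / [2] = (1/2)t^2 - (1/2)t
L_1(t) = (t + 1)(t - 1) / [-1] = -t^2 + 1
L_2(t) = (t + 1)t / [2] = (1/2)t^2 + (1/2)t
h(t) = 3·L_0 + 0·L_1 + (-1)·L_2
Only the constant term is needed; take it from each L_i and combine:
3·(0) + 0·(1) + (-1)·(0) = 0

0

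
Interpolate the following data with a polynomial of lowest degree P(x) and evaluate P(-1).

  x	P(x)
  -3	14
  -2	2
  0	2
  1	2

0

L_0(-1) = (1)·(-1)·(-2)/[(-1)·(-3)·(-4)] = -1/6
L_1(-1) = (2)·(-1)·(-2)/[(1)·(-2)·(-3)] = 2/3
L_2(-1) = (2)·(1)·(-2)/[(3)·(2)·(-1)] = 2/3
L_3(-1) = (2)·(1)·(-1)/[(4)·(3)·(1)] = -1/6
Sum: 14·(-1/6) + 2·(2/3) + 2·(2/3) + 2·(-1/6) = 0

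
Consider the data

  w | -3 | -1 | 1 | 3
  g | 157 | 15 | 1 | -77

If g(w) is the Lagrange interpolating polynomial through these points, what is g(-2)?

58

Evaluate each Lagrange basis at w = -2:
L_0(-2) = (-1)·(-3)·(-5)/[(-2)·(-4)·(-6)] = 5/16
L_1(-2) = (1)·(-3)·(-5)/[(2)·(-2)·(-4)] = 15/16
L_2(-2) = (1)·(-1)·(-5)/[(4)·(2)·(-2)] = -5/16
L_3(-2) = (1)·(-1)·(-3)/[(6)·(4)·(2)] = 1/16
Sum: 157·(5/16) + 15·(15/16) + 1·(-5/16) + (-77)·(1/16) = 58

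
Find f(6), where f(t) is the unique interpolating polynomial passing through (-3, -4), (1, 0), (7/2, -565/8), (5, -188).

Using Newton's divided-difference form:
f[-3,1] = (0 - (-4)) / (1 - (-3)) = 1
f[1,7/2] = (-565/8 - 0) / (7/2 - 1) = -113/4
f[7/2,5] = (-188 - (-565/8)) / (5 - 7/2) = -313/4
f[-3,1,7/2] = (-113/4 - 1) / (7/2 - (-3)) = -9/2
f[1,7/2,5] = (-313/4 - (-113/4)) / (5 - 1) = -25/2
f[-3,1,7/2,5] = (-25/2 - (-9/2)) / (5 - (-3)) = -1
f(6) = -4 + 1·(9) + (-9/2)·(9)·(5) + (-1)·(9)·(5)·(5/2) = -310

-310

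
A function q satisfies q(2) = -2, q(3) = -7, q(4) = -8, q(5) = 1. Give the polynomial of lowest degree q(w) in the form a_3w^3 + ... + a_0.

q(w) = w^3 - 7w^2 + 11w - 4

Build the Lagrange basis polynomials:
L_0(w) = (w - 3)(w - 4)(w - 5) / [-6] = -(1/6)w^3 + 2w^2 - (47/6)w + 10
L_1(w) = (w - 2)(w - 4)(w - 5) / [2] = (1/2)w^3 - (11/2)w^2 + 19w - 20
L_2(w) = (w - 2)(w - 3)(w - 5) / [-2] = -(1/2)w^3 + 5w^2 - (31/2)w + 15
L_3(w) = (w - 2)(w - 3)(w - 4) / [6] = (1/6)w^3 - (3/2)w^2 + (13/3)w - 4
q(w) = (-2)·L_0 + (-7)·L_1 + (-8)·L_2 + 1·L_3
  (-2)·L_0(w) = (1/3)w^3 - 4w^2 + (47/3)w - 20
  (-7)·L_1(w) = -(7/2)w^3 + (77/2)w^2 - 133w + 140
  (-8)·L_2(w) = 4w^3 - 40w^2 + 124w - 120
  1·L_3(w) = (1/6)w^3 - (3/2)w^2 + (13/3)w - 4
Adding term by term: w^3 - 7w^2 + 11w - 4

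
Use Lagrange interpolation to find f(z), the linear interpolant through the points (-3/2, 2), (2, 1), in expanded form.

L_0(z) = (z - 2) / [-7/2] = -(2/7)z + 4/7
L_1(z) = (z + 3/2) / [7/2] = (2/7)z + 3/7
f(z) = 2·L_0 + 1·L_1
  2·L_0(z) = -(4/7)z + 8/7
  1·L_1(z) = (2/7)z + 3/7
Adding term by term: -(2/7)z + 11/7

f(z) = -(2/7)z + 11/7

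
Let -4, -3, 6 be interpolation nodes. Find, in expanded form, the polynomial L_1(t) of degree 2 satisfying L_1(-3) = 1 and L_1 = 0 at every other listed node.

L_1(t) = (t + 4)(t - 6) / [(1)·(-9)]
       = (t^2 - 2t - 24) / (-9)

L_1(t) = -(1/9)t^2 + (2/9)t + 8/3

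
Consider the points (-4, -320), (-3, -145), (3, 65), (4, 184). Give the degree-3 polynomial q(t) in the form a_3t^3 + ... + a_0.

Build the Lagrange basis polynomials:
L_0(t) = (t + 3)(t - 3)(t - 4) / [-56] = -(1/56)t^3 + (1/14)t^2 + (9/56)t - 9/14
L_1(t) = (t + 4)(t - 3)(t - 4) / [42] = (1/42)t^3 - (1/14)t^2 - (8/21)t + 8/7
L_2(t) = (t + 4)(t + 3)(t - 4) / [-42] = -(1/42)t^3 - (1/14)t^2 + (8/21)t + 8/7
L_3(t) = (t + 4)(t + 3)(t - 3) / [56] = (1/56)t^3 + (1/14)t^2 - (9/56)t - 9/14
q(t) = (-320)·L_0 + (-145)·L_1 + 65·L_2 + 184·L_3
  (-320)·L_0(t) = (40/7)t^3 - (160/7)t^2 - (360/7)t + 1440/7
  (-145)·L_1(t) = -(145/42)t^3 + (145/14)t^2 + (1160/21)t - 1160/7
  65·L_2(t) = -(65/42)t^3 - (65/14)t^2 + (520/21)t + 520/7
  184·L_3(t) = (23/7)t^3 + (92/7)t^2 - (207/7)t - 828/7
Adding term by term: 4t^3 - 4t^2 - t - 4

q(t) = 4t^3 - 4t^2 - t - 4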